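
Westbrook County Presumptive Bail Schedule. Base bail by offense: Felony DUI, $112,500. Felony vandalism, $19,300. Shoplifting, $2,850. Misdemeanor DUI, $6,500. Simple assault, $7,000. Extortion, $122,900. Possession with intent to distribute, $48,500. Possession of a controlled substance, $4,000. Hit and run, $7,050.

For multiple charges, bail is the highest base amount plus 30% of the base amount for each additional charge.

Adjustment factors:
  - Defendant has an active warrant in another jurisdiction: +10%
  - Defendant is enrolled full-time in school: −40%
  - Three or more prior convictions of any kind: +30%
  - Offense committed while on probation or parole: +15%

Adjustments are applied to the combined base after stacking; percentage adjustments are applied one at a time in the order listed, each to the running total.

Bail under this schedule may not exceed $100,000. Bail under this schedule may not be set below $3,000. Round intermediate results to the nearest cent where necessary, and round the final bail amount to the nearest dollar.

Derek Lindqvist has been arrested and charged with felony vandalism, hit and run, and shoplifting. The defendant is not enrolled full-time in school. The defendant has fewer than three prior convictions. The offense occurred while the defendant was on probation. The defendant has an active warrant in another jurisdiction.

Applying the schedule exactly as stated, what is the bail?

$28,172

Base amounts from the schedule: felony vandalism $19,300; hit and run $7,050; shoplifting $2,850.
Stacking rule: highest base plus 30% of each additional charge. Highest is felony vandalism at $19,300. Additional: $7,050 × 30% = $2,115; $2,850 × 30% = $855. Combined base = $19,300 + $2,970 = $22,270.
Defendant has an active warrant in another jurisdiction (+10%): $22,270 × 1.1 = $24,497.
Offense committed while on probation or parole (+15%): $24,497 × 1.15 = $28,171.55.
$28,171.55 is within the $100,000 maximum.
$28,171.55 is at or above the $3,000 minimum.
Rounded to the nearest dollar: $28,172.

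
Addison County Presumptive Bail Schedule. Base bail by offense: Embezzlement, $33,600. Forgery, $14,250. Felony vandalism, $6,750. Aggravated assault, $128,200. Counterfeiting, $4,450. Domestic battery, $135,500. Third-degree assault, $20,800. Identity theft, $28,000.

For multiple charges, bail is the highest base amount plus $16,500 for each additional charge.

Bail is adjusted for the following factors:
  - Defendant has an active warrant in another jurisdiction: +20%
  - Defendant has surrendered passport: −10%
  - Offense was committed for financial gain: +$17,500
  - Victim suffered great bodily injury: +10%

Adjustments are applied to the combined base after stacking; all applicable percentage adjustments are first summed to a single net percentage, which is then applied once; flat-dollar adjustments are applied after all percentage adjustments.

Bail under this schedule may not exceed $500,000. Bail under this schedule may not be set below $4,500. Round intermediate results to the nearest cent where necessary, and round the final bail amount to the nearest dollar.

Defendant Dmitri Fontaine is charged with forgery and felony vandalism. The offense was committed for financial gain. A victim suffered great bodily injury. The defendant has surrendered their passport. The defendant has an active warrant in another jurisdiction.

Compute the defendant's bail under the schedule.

Base amounts from the schedule: forgery $14,250; felony vandalism $6,750.
Stacking rule: highest base plus $16,500 per additional charge. Highest is forgery at $14,250; 1 additional charge → +$16,500. Combined base = $30,750.
Net percentage adjustment: +20% −10% +10% = +20%. $30,750 × 1.2 = $36,900.
Offense was committed for financial gain (+$17,500 flat): $36,900 + $17,500 = $54,400.
$54,400 is within the $500,000 maximum.
$54,400 is at or above the $4,500 minimum.

$54,400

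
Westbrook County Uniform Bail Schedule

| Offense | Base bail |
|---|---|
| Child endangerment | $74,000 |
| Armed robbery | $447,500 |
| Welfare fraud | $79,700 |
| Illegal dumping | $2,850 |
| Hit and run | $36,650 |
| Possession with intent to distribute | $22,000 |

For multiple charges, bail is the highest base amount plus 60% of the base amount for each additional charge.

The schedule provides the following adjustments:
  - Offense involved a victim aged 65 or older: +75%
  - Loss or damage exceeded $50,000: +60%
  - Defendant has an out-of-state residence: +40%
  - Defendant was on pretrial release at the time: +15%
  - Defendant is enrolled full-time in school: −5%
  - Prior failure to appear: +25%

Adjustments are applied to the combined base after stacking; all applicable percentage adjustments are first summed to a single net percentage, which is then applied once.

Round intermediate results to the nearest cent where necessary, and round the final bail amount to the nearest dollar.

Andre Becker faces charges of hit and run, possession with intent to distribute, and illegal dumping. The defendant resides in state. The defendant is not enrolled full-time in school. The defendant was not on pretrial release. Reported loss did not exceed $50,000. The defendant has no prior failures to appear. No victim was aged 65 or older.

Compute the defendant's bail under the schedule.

Base amounts from the schedule: hit and run $36,650; possession with intent to distribute $22,000; illegal dumping $2,850.
Stacking rule: highest base plus 60% of each additional charge. Highest is hit and run at $36,650. Additional: $22,000 × 60% = $13,200; $2,850 × 60% = $1,710. Combined base = $36,650 + $14,910 = $51,560.
No adjustment factors apply to this defendant.

$51,560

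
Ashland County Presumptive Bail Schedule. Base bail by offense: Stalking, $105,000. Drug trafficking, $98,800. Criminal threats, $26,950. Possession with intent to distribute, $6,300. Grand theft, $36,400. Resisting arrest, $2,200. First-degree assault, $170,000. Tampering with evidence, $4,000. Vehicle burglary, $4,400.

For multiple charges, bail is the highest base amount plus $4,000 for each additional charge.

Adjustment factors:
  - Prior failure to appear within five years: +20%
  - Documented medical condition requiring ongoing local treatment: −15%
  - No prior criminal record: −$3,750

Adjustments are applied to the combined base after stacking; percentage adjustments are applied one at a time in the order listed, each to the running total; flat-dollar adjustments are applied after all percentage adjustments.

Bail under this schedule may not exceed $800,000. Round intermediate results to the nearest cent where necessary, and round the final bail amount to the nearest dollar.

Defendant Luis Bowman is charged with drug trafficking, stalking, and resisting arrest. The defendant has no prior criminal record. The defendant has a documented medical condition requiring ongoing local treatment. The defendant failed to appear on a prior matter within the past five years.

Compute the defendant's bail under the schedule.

Base amounts from the schedule: drug trafficking $98,800; stalking $105,000; resisting arrest $2,200.
Stacking rule: highest base plus $4,000 per additional charge. Highest is stalking at $105,000; 2 additional charges → +$8,000. Combined base = $113,000.
Prior failure to appear within five years (+20%): $113,000 × 1.2 = $135,600.
Documented medical condition requiring ongoing local treatment (−15%): $135,600 × 0.85 = $115,260.
No prior criminal record (−$3,750 flat): $115,260 − $3,750 = $111,510.
$111,510 is within the $800,000 maximum.

$111,510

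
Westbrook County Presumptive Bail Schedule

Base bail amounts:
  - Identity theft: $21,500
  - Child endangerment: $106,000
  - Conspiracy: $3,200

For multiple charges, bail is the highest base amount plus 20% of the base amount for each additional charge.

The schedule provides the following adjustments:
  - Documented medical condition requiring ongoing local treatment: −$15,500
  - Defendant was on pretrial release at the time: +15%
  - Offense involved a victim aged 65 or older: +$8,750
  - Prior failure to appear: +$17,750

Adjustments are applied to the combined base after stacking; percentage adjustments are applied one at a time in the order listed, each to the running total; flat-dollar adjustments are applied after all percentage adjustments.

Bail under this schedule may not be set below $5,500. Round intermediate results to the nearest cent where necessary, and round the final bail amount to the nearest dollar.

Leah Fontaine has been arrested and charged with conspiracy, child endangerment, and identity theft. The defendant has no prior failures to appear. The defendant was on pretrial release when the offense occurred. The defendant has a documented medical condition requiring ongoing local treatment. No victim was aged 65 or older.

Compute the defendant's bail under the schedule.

$112,081

Base amounts from the schedule: conspiracy $3,200; child endangerment $106,000; identity theft $21,500.
Stacking rule: highest base plus 20% of each additional charge. Highest is child endangerment at $106,000. Additional: $3,200 × 20% = $640; $21,500 × 20% = $4,300. Combined base = $106,000 + $4,940 = $110,940.
Defendant was on pretrial release at the time (+15%): $110,940 × 1.15 = $127,581.
Documented medical condition requiring ongoing local treatment (−$15,500 flat): $127,581 − $15,500 = $112,081.
$112,081 is at or above the $5,500 minimum.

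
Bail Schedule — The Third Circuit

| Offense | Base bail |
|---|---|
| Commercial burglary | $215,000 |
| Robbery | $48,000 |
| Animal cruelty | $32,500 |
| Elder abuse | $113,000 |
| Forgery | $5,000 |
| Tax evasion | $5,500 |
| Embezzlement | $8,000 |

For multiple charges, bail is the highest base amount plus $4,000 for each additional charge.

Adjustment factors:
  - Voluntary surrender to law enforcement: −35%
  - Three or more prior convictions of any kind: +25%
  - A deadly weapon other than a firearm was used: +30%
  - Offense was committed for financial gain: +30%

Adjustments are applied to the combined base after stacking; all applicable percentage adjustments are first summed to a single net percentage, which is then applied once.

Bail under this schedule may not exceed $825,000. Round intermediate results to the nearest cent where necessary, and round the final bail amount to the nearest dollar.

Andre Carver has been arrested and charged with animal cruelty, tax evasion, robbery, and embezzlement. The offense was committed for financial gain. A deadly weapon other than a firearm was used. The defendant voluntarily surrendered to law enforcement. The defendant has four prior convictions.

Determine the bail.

$90,000

Base amounts from the schedule: animal cruelty $32,500; tax evasion $5,500; robbery $48,000; embezzlement $8,000.
Stacking rule: highest base plus $4,000 per additional charge. Highest is robbery at $48,000; 3 additional charges → +$12,000. Combined base = $60,000.
Net percentage adjustment: −35% +25% +30% +30% = +50%. $60,000 × 1.5 = $90,000.
$90,000 is within the $825,000 maximum.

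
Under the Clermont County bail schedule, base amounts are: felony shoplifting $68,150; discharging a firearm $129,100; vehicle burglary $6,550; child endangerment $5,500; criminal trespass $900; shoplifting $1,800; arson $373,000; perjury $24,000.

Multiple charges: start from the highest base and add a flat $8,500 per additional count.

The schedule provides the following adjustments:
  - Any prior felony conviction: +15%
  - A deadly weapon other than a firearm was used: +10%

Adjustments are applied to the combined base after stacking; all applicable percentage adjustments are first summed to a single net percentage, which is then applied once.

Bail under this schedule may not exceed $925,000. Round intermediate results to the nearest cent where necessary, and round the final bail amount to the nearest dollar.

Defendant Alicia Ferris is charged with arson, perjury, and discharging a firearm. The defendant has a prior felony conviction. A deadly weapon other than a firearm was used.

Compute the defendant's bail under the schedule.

$487,500

Base amounts from the schedule: arson $373,000; perjury $24,000; discharging a firearm $129,100.
Stacking rule: highest base plus $8,500 per additional charge. Highest is arson at $373,000; 2 additional charges → +$17,000. Combined base = $390,000.
Net percentage adjustment: +15% +10% = +25%. $390,000 × 1.25 = $487,500.
$487,500 is within the $925,000 maximum.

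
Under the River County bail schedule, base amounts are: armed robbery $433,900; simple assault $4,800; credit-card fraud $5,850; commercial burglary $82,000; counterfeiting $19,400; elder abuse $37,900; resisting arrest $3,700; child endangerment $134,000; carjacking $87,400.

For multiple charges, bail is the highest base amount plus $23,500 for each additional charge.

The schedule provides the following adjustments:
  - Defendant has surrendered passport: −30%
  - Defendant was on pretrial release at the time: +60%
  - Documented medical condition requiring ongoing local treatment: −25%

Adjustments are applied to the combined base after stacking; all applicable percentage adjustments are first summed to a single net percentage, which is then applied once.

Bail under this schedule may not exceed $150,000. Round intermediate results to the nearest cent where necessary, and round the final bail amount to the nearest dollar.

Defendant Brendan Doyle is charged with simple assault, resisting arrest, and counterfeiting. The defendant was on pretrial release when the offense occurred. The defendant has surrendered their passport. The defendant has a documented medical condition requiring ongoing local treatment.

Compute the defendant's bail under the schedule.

Base amounts from the schedule: simple assault $4,800; resisting arrest $3,700; counterfeiting $19,400.
Stacking rule: highest base plus $23,500 per additional charge. Highest is counterfeiting at $19,400; 2 additional charges → +$47,000. Combined base = $66,400.
Net percentage adjustment: −30% +60% −25% = +5%. $66,400 × 1.05 = $69,720.
$69,720 is within the $150,000 maximum.

$69,720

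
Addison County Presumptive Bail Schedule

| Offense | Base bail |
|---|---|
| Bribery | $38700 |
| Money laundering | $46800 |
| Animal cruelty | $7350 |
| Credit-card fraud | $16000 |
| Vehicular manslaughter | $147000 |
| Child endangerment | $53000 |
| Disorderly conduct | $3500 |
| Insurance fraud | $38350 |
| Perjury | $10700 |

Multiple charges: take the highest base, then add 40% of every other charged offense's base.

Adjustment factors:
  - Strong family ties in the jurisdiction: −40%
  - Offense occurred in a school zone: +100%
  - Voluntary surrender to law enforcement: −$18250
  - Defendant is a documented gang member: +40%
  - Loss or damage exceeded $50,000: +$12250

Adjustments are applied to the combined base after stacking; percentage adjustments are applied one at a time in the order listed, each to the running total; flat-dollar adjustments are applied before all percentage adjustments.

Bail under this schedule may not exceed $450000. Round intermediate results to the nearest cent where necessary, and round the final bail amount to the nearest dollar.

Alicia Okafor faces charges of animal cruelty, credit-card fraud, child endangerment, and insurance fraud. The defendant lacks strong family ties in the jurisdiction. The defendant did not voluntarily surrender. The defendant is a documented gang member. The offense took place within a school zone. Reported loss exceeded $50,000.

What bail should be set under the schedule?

$251804

Base amounts from the schedule: animal cruelty $7350; credit-card fraud $16000; child endangerment $53000; insurance fraud $38350.
Stacking rule: highest base plus 40% of each additional charge. Highest is child endangerment at $53000. Additional: $7350 × 40% = $2940; $16000 × 40% = $6400; $38350 × 40% = $15340. Combined base = $53000 + $24680 = $77680.
Loss or damage exceeded $50,000 (+$12250 flat): $77680 + $12250 = $89930.
Offense occurred in a school zone (+100%): $89930 × 2 = $179860.
Defendant is a documented gang member (+40%): $179860 × 1.4 = $251804.
$251804 is within the $450000 maximum.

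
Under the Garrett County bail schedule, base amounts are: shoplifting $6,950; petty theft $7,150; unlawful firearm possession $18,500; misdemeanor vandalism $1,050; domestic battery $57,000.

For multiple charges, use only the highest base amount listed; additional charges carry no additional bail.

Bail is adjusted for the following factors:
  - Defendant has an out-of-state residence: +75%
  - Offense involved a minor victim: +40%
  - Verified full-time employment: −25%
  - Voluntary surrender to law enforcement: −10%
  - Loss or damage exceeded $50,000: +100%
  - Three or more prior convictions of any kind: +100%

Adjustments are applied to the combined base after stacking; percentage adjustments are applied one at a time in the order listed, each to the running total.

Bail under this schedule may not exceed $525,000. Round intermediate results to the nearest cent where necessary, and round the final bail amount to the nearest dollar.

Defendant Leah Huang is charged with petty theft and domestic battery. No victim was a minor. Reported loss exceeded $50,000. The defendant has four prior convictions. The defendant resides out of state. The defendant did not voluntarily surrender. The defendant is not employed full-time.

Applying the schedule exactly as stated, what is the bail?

$399,000

Base amounts from the schedule: petty theft $7,150; domestic battery $57,000.
Stacking rule: use the highest base only. Highest is domestic battery at $57,000. Combined base = $57,000.
Defendant has an out-of-state residence (+75%): $57,000 × 1.75 = $99,750.
Loss or damage exceeded $50,000 (+100%): $99,750 × 2 = $199,500.
Three or more prior convictions of any kind (+100%): $199,500 × 2 = $399,000.
$399,000 is within the $525,000 maximum.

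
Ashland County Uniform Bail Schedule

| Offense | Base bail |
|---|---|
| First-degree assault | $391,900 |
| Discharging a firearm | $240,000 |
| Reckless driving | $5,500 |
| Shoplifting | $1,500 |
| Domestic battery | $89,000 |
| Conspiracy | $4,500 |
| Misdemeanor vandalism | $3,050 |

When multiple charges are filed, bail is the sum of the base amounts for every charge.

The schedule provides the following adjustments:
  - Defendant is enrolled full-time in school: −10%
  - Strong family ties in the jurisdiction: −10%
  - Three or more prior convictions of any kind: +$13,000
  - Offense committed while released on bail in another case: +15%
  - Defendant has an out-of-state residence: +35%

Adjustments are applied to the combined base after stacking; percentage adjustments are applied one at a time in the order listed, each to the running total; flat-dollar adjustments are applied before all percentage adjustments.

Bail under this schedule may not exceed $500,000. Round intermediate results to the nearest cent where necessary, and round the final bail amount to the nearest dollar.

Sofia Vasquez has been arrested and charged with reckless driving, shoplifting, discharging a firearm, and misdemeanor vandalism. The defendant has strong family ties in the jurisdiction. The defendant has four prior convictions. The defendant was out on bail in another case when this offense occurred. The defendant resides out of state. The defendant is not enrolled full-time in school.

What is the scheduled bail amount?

$367,547

Base amounts from the schedule: reckless driving $5,500; shoplifting $1,500; discharging a firearm $240,000; misdemeanor vandalism $3,050.
Stacking rule: sum of all bases. $5,500 + $1,500 + $240,000 + $3,050 = $250,050.
Three or more prior convictions of any kind (+$13,000 flat): $250,050 + $13,000 = $263,050.
Strong family ties in the jurisdiction (−10%): $263,050 × 0.9 = $236,745.
Offense committed while released on bail in another case (+15%): $236,745 × 1.15 = $272,256.75.
Defendant has an out-of-state residence (+35%): $272,256.75 × 1.35 = $367,546.61.
$367,546.61 is within the $500,000 maximum.
Rounded to the nearest dollar: $367,547.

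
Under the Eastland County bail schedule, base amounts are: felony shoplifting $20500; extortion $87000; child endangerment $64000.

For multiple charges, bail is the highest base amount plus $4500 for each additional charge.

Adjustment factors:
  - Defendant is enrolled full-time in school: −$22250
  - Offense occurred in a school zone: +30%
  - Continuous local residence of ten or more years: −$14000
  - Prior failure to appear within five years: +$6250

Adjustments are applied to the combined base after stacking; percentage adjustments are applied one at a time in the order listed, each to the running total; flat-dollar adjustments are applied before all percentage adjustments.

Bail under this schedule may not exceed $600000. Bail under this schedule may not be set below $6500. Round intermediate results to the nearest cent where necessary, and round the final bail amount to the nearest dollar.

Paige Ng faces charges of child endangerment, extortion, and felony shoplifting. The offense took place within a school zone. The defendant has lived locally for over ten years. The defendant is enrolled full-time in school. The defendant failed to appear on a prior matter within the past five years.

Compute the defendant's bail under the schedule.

$85800

Base amounts from the schedule: child endangerment $64000; extortion $87000; felony shoplifting $20500.
Stacking rule: highest base plus $4500 per additional charge. Highest is extortion at $87000; 2 additional charges → +$9000. Combined base = $96000.
Defendant is enrolled full-time in school (−$22250 flat): $96000 − $22250 = $73750.
Continuous local residence of ten or more years (−$14000 flat): $73750 − $14000 = $59750.
Prior failure to appear within five years (+$6250 flat): $59750 + $6250 = $66000.
Offense occurred in a school zone (+30%): $66000 × 1.3 = $85800.
$85800 is within the $600000 maximum.
$85800 is at or above the $6500 minimum.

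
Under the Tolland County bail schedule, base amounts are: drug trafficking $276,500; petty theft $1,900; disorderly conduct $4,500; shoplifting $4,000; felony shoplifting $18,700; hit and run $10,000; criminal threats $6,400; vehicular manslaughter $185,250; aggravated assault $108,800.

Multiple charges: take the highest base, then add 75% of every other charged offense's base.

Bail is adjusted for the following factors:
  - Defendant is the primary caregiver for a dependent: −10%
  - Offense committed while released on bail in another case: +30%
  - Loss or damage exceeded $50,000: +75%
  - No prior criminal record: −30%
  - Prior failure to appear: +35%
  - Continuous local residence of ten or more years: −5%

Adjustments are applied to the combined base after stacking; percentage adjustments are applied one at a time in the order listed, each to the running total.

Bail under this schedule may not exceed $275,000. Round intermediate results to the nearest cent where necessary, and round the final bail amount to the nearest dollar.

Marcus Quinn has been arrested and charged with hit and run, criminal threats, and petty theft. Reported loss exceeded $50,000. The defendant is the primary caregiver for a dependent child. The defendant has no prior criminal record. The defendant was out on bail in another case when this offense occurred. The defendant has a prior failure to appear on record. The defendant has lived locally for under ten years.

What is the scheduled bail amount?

$31,394

Base amounts from the schedule: hit and run $10,000; criminal threats $6,400; petty theft $1,900.
Stacking rule: highest base plus 75% of each additional charge. Highest is hit and run at $10,000. Additional: $6,400 × 75% = $4,800; $1,900 × 75% = $1,425. Combined base = $10,000 + $6,225 = $16,225.
Defendant is the primary caregiver for a dependent (−10%): $16,225 × 0.9 = $14,602.50.
Offense committed while released on bail in another case (+30%): $14,602.50 × 1.3 = $18,983.25.
Loss or damage exceeded $50,000 (+75%): $18,983.25 × 1.75 = $33,220.69.
No prior criminal record (−30%): $33,220.69 × 0.7 = $23,254.48.
Prior failure to appear (+35%): $23,254.48 × 1.35 = $31,393.55.
$31,393.55 is within the $275,000 maximum.
Rounded to the nearest dollar: $31,394.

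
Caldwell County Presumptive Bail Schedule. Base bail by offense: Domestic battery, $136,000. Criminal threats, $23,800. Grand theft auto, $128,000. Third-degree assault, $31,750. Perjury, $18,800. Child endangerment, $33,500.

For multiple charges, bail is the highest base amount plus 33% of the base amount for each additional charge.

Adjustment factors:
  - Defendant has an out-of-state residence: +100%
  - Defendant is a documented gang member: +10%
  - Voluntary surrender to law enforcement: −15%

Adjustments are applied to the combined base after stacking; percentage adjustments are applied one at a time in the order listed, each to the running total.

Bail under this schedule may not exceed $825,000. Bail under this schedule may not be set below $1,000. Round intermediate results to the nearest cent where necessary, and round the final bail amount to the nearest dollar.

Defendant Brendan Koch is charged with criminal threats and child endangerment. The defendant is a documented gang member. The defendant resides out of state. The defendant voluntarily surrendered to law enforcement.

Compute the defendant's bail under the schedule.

Base amounts from the schedule: criminal threats $23,800; child endangerment $33,500.
Stacking rule: highest base plus 33% of each additional charge. Highest is child endangerment at $33,500. Additional: $23,800 × 33% = $7,854. Combined base = $33,500 + $7,854 = $41,354.
Defendant has an out-of-state residence (+100%): $41,354 × 2 = $82,708.
Defendant is a documented gang member (+10%): $82,708 × 1.1 = $90,978.80.
Voluntary surrender to law enforcement (−15%): $90,978.80 × 0.85 = $77,331.98.
$77,331.98 is within the $825,000 maximum.
$77,331.98 is at or above the $1,000 minimum.
Rounded to the nearest dollar: $77,332.

$77,332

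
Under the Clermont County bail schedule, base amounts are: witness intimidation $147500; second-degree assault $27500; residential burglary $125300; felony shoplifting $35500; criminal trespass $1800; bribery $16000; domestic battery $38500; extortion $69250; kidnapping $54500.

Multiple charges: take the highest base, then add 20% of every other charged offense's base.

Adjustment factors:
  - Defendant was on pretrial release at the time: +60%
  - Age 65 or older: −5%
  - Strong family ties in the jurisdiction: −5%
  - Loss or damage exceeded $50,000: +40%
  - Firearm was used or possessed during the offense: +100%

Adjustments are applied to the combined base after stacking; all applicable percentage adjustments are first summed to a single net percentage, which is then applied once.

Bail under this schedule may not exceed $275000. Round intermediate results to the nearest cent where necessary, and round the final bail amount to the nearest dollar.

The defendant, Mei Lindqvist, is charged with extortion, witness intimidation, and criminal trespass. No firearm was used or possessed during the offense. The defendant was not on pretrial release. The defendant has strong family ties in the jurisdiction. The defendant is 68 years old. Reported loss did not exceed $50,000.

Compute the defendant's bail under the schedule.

Base amounts from the schedule: extortion $69250; witness intimidation $147500; criminal trespass $1800.
Stacking rule: highest base plus 20% of each additional charge. Highest is witness intimidation at $147500. Additional: $69250 × 20% = $13850; $1800 × 20% = $360. Combined base = $147500 + $14210 = $161710.
Net percentage adjustment: −5% −5% = −10%. $161710 × 0.9 = $145539.
$145539 is within the $275000 maximum.

$145539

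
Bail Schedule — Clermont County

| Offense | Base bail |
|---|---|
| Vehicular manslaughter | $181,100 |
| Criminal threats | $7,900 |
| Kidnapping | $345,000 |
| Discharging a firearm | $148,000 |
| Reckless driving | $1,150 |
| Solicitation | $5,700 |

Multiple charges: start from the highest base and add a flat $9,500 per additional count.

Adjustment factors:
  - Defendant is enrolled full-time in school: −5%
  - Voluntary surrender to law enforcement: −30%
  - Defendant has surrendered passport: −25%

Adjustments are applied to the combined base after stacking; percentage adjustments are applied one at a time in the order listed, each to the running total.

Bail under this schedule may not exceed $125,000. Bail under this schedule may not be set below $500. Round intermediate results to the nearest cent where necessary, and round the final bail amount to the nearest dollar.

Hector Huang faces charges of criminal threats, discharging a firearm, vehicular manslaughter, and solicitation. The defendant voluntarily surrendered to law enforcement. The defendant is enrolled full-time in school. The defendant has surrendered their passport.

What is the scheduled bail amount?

$104,538

Base amounts from the schedule: criminal threats $7,900; discharging a firearm $148,000; vehicular manslaughter $181,100; solicitation $5,700.
Stacking rule: highest base plus $9,500 per additional charge. Highest is vehicular manslaughter at $181,100; 3 additional charges → +$28,500. Combined base = $209,600.
Defendant is enrolled full-time in school (−5%): $209,600 × 0.95 = $199,120.
Voluntary surrender to law enforcement (−30%): $199,120 × 0.7 = $139,384.
Defendant has surrendered passport (−25%): $139,384 × 0.75 = $104,538.
$104,538 is within the $125,000 maximum.
$104,538 is at or above the $500 minimum.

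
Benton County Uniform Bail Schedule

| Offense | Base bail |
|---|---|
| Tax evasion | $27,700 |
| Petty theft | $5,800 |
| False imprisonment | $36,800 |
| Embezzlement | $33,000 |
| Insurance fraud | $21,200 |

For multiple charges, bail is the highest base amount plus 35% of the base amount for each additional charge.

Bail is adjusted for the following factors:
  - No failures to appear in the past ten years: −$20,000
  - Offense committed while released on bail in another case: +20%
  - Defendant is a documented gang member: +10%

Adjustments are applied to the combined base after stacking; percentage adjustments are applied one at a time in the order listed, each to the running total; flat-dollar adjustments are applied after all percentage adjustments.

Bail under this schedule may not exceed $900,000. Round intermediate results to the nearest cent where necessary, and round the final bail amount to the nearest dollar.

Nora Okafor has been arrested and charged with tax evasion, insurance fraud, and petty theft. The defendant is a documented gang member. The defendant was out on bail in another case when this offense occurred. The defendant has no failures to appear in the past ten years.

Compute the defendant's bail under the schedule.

$29,038

Base amounts from the schedule: tax evasion $27,700; insurance fraud $21,200; petty theft $5,800.
Stacking rule: highest base plus 35% of each additional charge. Highest is tax evasion at $27,700. Additional: $21,200 × 35% = $7,420; $5,800 × 35% = $2,030. Combined base = $27,700 + $9,450 = $37,150.
Offense committed while released on bail in another case (+20%): $37,150 × 1.2 = $44,580.
Defendant is a documented gang member (+10%): $44,580 × 1.1 = $49,038.
No failures to appear in the past ten years (−$20,000 flat): $49,038 − $20,000 = $29,038.
$29,038 is within the $900,000 maximum.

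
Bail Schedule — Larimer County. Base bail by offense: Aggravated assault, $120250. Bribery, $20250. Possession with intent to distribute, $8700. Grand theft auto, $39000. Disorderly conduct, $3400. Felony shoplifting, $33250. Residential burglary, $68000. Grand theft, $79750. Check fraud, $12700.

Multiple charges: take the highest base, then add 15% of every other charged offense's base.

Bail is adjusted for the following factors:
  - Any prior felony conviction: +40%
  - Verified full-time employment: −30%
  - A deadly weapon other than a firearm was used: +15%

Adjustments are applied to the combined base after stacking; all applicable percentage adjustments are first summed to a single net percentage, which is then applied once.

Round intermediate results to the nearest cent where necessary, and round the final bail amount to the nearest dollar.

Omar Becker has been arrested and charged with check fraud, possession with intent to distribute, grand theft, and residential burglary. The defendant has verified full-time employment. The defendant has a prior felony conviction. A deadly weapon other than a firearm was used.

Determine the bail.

Base amounts from the schedule: check fraud $12700; possession with intent to distribute $8700; grand theft $79750; residential burglary $68000.
Stacking rule: highest base plus 15% of each additional charge. Highest is grand theft at $79750. Additional: $12700 × 15% = $1905; $8700 × 15% = $1305; $68000 × 15% = $10200. Combined base = $79750 + $13410 = $93160.
Net percentage adjustment: +40% −30% +15% = +25%. $93160 × 1.25 = $116450.

$116450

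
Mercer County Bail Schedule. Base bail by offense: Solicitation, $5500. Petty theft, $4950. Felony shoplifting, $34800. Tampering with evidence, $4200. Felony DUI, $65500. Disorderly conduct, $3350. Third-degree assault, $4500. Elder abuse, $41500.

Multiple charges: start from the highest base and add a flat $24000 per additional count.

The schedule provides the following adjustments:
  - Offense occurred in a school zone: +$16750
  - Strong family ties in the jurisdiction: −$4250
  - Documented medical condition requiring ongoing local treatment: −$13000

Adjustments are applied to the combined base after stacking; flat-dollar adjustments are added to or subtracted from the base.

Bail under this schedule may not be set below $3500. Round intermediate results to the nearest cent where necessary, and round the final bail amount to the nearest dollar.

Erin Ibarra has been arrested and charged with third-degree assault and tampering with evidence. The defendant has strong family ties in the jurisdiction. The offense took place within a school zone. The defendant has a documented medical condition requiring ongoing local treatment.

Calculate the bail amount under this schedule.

$28000

Base amounts from the schedule: third-degree assault $4500; tampering with evidence $4200.
Stacking rule: highest base plus $24000 per additional charge. Highest is third-degree assault at $4500; 1 additional charge → +$24000. Combined base = $28500.
Offense occurred in a school zone (+$16750 flat): $28500 + $16750 = $45250.
Strong family ties in the jurisdiction (−$4250 flat): $45250 − $4250 = $41000.
Documented medical condition requiring ongoing local treatment (−$13000 flat): $41000 − $13000 = $28000.
$28000 is at or above the $3500 minimum.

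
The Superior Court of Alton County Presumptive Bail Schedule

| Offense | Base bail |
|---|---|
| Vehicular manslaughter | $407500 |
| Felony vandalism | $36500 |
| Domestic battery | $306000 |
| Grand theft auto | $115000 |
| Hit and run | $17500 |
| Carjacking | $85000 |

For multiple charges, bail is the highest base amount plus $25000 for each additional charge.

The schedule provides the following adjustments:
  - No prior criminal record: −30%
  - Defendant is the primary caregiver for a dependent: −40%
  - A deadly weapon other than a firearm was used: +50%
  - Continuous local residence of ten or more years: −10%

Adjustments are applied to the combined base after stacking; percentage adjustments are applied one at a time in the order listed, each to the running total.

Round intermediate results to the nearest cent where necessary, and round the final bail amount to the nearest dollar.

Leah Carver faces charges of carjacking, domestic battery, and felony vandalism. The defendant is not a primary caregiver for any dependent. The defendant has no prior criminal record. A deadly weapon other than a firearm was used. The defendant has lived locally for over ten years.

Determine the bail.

Base amounts from the schedule: carjacking $85000; domestic battery $306000; felony vandalism $36500.
Stacking rule: highest base plus $25000 per additional charge. Highest is domestic battery at $306000; 2 additional charges → +$50000. Combined base = $356000.
No prior criminal record (−30%): $356000 × 0.7 = $249200.
A deadly weapon other than a firearm was used (+50%): $249200 × 1.5 = $373800.
Continuous local residence of ten or more years (−10%): $373800 × 0.9 = $336420.

$336420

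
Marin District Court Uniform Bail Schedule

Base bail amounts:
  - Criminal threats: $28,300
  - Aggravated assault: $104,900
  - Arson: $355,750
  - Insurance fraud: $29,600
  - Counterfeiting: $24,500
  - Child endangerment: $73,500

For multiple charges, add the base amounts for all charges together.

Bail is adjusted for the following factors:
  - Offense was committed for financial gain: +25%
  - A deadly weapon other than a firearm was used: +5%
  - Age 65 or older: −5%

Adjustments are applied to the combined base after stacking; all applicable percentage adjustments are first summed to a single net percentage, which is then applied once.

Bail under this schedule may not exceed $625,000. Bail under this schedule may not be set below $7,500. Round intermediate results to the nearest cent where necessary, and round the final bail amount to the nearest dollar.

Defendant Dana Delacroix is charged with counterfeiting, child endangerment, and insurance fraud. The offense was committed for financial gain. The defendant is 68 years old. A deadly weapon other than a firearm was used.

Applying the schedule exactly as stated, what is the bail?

$159,500

Base amounts from the schedule: counterfeiting $24,500; child endangerment $73,500; insurance fraud $29,600.
Stacking rule: sum of all bases. $24,500 + $73,500 + $29,600 = $127,600.
Net percentage adjustment: +25% +5% −5% = +25%. $127,600 × 1.25 = $159,500.
$159,500 is within the $625,000 maximum.
$159,500 is at or above the $7,500 minimum.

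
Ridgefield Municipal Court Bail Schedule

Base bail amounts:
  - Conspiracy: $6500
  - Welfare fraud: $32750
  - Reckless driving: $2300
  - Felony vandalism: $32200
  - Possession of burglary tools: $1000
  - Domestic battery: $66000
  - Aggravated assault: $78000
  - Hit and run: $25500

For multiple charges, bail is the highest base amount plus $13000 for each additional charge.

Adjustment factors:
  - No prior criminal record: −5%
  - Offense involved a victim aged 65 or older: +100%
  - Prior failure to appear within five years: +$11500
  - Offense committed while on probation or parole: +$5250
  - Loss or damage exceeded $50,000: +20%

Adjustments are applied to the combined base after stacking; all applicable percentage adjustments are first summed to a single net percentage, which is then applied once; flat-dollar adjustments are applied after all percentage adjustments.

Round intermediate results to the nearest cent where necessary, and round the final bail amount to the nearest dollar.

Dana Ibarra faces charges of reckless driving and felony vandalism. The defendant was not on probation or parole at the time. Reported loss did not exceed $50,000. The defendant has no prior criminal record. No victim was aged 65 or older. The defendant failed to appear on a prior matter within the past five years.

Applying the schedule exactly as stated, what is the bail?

Base amounts from the schedule: reckless driving $2300; felony vandalism $32200.
Stacking rule: highest base plus $13000 per additional charge. Highest is felony vandalism at $32200; 1 additional charge → +$13000. Combined base = $45200.
No prior criminal record (−5%): $45200 × 0.95 = $42940.
Prior failure to appear within five years (+$11500 flat): $42940 + $11500 = $54440.

$54440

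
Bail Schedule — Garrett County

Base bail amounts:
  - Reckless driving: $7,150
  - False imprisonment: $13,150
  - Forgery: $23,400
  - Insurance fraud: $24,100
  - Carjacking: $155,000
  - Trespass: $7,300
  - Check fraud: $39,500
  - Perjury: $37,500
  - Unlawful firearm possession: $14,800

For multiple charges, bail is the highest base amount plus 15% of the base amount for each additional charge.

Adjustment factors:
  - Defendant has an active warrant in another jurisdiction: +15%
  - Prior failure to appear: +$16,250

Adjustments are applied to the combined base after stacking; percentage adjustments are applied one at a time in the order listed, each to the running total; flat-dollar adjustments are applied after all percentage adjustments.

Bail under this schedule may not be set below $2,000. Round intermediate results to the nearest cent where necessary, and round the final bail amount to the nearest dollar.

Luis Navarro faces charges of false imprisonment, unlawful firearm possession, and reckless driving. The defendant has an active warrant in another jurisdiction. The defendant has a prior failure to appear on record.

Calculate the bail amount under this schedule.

$36,772

Base amounts from the schedule: false imprisonment $13,150; unlawful firearm possession $14,800; reckless driving $7,150.
Stacking rule: highest base plus 15% of each additional charge. Highest is unlawful firearm possession at $14,800. Additional: $13,150 × 15% = $1,972.50; $7,150 × 15% = $1,072.50. Combined base = $14,800 + $3,045 = $17,845.
Defendant has an active warrant in another jurisdiction (+15%): $17,845 × 1.15 = $20,521.75.
Prior failure to appear (+$16,250 flat): $20,521.75 + $16,250 = $36,771.75.
$36,771.75 is at or above the $2,000 minimum.
Rounded to the nearest dollar: $36,772.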